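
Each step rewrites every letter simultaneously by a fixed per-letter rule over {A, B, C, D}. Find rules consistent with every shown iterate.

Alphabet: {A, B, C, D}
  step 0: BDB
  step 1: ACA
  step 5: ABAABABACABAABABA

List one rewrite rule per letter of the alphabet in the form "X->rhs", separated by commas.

A->AB, B->A, C->D, D->C

  step 0 ⇒ step 1: BDB ⇒ A·C·A
    B ↦ A
    D ↦ C
    A ↦ AB  (constrained at step 1)
    C ↦ D  (constrained at step 1)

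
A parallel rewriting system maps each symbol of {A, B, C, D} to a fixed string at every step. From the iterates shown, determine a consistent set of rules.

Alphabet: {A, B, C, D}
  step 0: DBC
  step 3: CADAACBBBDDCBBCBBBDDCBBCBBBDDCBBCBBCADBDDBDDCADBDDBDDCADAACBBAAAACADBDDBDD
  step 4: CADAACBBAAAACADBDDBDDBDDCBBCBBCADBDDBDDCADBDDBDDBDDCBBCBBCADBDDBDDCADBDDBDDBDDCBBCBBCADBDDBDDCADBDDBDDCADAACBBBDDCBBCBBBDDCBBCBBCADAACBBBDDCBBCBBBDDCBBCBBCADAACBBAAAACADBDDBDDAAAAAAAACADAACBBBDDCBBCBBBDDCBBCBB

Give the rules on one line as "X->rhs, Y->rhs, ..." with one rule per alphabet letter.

A->AA, B->BDD, C->CAD, D->CBB

  step 3 ⇒ step 4: CADAACBBBDDCBBCBBBDDCBBCBBBDDCBBCBBCADBDDBDDCADBDDBDDCADAACBBAAAACADBDDBDD ⇒ CAD·AA·CBB·AA·AA·CAD·BDD·BDD·BDD·CBB·CBB·CAD·BDD·BDD·CAD·BDD·BDD·BDD·CBB·CBB·CAD·BDD·BDD·CAD·BDD·BDD·BDD·CBB·CBB·CAD·BDD·BDD·CAD·BDD·BDD·CAD·AA·CBB·BDD·CBB·CBB·BDD·CBB·CBB·CAD·AA·CBB·BDD·CBB·CBB·BDD·CBB·CBB·CAD·AA·CBB·AA·AA·CAD·BDD·BDD·AA·AA·AA·AA·CAD·AA·CBB·BDD·CBB·CBB·BDD·CBB·CBB
    A ↦ AA
    B ↦ BDD
    C ↦ CAD
    D ↦ CBB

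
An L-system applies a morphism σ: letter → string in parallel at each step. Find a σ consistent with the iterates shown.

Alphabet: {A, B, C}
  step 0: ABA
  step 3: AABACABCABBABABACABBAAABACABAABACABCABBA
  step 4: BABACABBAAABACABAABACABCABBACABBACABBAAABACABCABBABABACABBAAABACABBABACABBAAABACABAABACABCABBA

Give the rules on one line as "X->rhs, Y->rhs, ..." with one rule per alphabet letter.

A->BA, B->CAB, C->AA

  step 3 ⇒ step 4: AABACABCABBABABACABBAAABACABAABACABCABBA ⇒ BA·BA·CAB·BA·AA·BA·CAB·AA·BA·CAB·CAB·BA·CAB·BA·CAB·BA·AA·BA·CAB·CAB·BA·BA·BA·CAB·BA·AA·BA·CAB·BA·BA·CAB·BA·AA·BA·CAB·AA·BA·CAB·CAB·BA
    A ↦ BA
    B ↦ CAB
    C ↦ AA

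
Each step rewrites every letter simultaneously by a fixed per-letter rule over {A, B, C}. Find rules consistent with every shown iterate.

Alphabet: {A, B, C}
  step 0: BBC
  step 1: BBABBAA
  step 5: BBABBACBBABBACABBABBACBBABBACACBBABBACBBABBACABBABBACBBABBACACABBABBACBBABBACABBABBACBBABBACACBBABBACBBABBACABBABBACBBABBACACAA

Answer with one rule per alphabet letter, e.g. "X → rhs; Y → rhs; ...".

  step 0 ⇒ step 1: BBC ⇒ BBA·BBA·A
    B ↦ BBA
    C ↦ A
    A ↦ C  (constrained at step 1)

A->C, B->BBA, C->A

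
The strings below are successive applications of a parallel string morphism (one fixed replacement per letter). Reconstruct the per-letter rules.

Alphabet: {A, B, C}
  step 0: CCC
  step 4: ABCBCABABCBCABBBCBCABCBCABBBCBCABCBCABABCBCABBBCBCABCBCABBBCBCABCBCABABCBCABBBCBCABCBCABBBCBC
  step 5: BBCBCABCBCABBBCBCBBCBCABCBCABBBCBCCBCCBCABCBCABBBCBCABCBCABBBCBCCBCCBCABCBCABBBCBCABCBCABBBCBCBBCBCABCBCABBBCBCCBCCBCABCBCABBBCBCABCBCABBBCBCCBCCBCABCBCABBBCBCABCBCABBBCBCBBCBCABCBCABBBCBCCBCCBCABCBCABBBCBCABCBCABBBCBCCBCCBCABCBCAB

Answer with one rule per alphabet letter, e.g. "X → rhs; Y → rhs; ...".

  step 4 ⇒ step 5: ABCBCABABCBCABBBCBCABCBCABBBCBCABCBCABABCBCABBBCBCABCBCABBBCBCABCBCABABCBCABBBCBCABCBCABBBCBC ⇒ BB·CBC·AB·CBC·AB·BB·CBC·BB·CBC·AB·CBC·AB·BB·CBC·CBC·CBC·AB·CBC·AB·BB·CBC·AB·CBC·AB·BB·CBC·CBC·CBC·AB·CBC·AB·BB·CBC·AB·CBC·AB·BB·CBC·BB·CBC·AB·CBC·AB·BB·CBC·CBC·CBC·AB·CBC·AB·BB·CBC·AB·CBC·AB·BB·CBC·CBC·CBC·AB·CBC·AB·BB·CBC·AB·CBC·AB·BB·CBC·BB·CBC·AB·CBC·AB·BB·CBC·CBC·CBC·AB·CBC·AB·BB·CBC·AB·CBC·AB·BB·CBC·CBC·CBC·AB·CBC·AB
    A ↦ BB
    B ↦ CBC
    C ↦ AB

A->BB, B->CBC, C->AB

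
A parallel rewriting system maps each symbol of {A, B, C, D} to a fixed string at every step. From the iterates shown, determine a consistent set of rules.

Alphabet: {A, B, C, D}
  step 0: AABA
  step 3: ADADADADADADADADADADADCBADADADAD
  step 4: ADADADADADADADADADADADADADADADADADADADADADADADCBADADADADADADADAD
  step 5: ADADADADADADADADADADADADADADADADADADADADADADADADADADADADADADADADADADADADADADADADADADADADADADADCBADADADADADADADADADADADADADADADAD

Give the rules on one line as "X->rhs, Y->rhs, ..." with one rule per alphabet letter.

  step 4 ⇒ step 5: ADADADADADADADADADADADADADADADADADADADADADADADCBADADADADADADADAD ⇒ AD·AD·AD·AD·AD·AD·AD·AD·AD·AD·AD·AD·AD·AD·AD·AD·AD·AD·AD·AD·AD·AD·AD·AD·AD·AD·AD·AD·AD·AD·AD·AD·AD·AD·AD·AD·AD·AD·AD·AD·AD·AD·AD·AD·AD·AD·AD·CB·AD·AD·AD·AD·AD·AD·AD·AD·AD·AD·AD·AD·AD·AD·AD·AD
    A ↦ AD
    B ↦ CB
    C ↦ AD
    D ↦ AD

A->AD, B->CB, C->AD, D->AD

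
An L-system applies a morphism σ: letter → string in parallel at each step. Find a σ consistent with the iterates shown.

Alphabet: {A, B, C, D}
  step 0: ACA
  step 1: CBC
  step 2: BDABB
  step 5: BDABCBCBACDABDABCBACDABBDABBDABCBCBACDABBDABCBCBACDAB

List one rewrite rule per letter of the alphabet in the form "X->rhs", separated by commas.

A->C, B->DAB, C->B, D->CBA

  step 1 ⇒ step 2: CBC ⇒ B·DAB·B
    B ↦ DAB
    C ↦ B
  step 0 ⇒ step 1: ACA ⇒ C·B·C
    A ↦ C
    D ↦ CBA  (constrained at step 2)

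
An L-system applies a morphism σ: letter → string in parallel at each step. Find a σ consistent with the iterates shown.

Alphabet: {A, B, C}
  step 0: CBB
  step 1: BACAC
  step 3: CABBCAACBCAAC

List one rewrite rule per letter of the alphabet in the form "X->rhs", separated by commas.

  step 0 ⇒ step 1: CBB ⇒ B·AC·AC
    B ↦ AC
    C ↦ B
    A ↦ CA  (constrained at step 1)

A->CA, B->AC, C->B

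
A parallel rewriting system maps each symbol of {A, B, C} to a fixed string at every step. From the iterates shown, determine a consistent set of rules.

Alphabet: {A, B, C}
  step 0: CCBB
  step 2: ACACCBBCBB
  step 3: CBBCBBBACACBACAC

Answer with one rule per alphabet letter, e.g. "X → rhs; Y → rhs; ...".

  step 2 ⇒ step 3: ACACCBBCBB ⇒ CB·B·CB·B·B·AC·AC·B·AC·AC
    A ↦ CB
    B ↦ AC
    C ↦ B

A->CB, B->AC, C->B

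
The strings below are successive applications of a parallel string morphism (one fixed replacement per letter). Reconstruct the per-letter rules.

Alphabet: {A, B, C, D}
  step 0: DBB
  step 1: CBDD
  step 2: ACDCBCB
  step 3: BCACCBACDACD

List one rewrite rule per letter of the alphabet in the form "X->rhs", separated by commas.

A->BC, B->D, C->AC, D->CB

  step 2 ⇒ step 3: ACDCBCB ⇒ BC·AC·CB·AC·D·AC·D
    A ↦ BC
    B ↦ D
    C ↦ AC
    D ↦ CB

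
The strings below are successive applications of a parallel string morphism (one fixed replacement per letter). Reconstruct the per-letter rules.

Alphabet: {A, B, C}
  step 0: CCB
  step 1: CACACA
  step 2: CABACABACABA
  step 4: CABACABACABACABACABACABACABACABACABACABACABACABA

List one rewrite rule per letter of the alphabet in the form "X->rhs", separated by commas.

  step 1 ⇒ step 2: CACACA ⇒ CA·BA·CA·BA·CA·BA
    A ↦ BA
    C ↦ CA
  step 0 ⇒ step 1: CCB ⇒ CA·CA·CA
    B ↦ CA

A->BA, B->CA, C->CA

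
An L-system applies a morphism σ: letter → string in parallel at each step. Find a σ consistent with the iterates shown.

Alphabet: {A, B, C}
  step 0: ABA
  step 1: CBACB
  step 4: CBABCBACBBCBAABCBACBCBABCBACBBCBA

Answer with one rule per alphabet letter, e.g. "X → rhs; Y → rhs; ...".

A->CB, B->A, C->BCB

  step 0 ⇒ step 1: ABA ⇒ CB·A·CB
    A ↦ CB
    B ↦ A
    C ↦ BCB  (constrained at step 1)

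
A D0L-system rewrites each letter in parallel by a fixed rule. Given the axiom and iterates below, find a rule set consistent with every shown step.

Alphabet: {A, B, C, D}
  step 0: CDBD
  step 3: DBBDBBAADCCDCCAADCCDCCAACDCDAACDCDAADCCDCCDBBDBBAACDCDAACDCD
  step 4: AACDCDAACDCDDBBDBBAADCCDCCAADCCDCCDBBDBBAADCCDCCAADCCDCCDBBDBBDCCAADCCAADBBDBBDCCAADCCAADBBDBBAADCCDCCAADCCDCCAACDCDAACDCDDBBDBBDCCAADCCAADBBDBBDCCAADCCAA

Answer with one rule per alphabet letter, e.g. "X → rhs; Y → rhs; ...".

  step 3 ⇒ step 4: DBBDBBAADCCDCCAADCCDCCAACDCDAACDCDAADCCDCCDBBDBBAACDCDAACDCD ⇒ AA·CD·CD·AA·CD·CD·DBB·DBB·AA·DCC·DCC·AA·DCC·DCC·DBB·DBB·AA·DCC·DCC·AA·DCC·DCC·DBB·DBB·DCC·AA·DCC·AA·DBB·DBB·DCC·AA·DCC·AA·DBB·DBB·AA·DCC·DCC·AA·DCC·DCC·AA·CD·CD·AA·CD·CD·DBB·DBB·DCC·AA·DCC·AA·DBB·DBB·DCC·AA·DCC·AA
    A ↦ DBB
    B ↦ CD
    C ↦ DCC
    D ↦ AA

A->DBB, B->CD, C->DCC, D->AA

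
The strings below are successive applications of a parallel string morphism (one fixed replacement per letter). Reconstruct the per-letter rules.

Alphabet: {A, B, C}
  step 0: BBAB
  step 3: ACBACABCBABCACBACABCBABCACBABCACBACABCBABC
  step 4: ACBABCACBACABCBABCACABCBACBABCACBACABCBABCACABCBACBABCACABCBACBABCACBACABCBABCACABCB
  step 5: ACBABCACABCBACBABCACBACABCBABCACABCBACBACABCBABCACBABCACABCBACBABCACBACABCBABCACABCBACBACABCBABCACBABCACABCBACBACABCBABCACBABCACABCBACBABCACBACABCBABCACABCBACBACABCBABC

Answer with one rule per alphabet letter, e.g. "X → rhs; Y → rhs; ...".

A->AC, B->ABC, C->B

  step 4 ⇒ step 5: ACBABCACBACABCBABCACABCBACBABCACBACABCBABCACABCBACBABCACABCBACBABCACBACABCBABCACABCB ⇒ AC·B·ABC·AC·ABC·B·AC·B·ABC·AC·B·AC·ABC·B·ABC·AC·ABC·B·AC·B·AC·ABC·B·ABC·AC·B·ABC·AC·ABC·B·AC·B·ABC·AC·B·AC·ABC·B·ABC·AC·ABC·B·AC·B·AC·ABC·B·ABC·AC·B·ABC·AC·ABC·B·AC·B·AC·ABC·B·ABC·AC·B·ABC·AC·ABC·B·AC·B·ABC·AC·B·AC·ABC·B·ABC·AC·ABC·B·AC·B·AC·ABC·B·ABC
    A ↦ AC
    B ↦ ABC
    C ↦ B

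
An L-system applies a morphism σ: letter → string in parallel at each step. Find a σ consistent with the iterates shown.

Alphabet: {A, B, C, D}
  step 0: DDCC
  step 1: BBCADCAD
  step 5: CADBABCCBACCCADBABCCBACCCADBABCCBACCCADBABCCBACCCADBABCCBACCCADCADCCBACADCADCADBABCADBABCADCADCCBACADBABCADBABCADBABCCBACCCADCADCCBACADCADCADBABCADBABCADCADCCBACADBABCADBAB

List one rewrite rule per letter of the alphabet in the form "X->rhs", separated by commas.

  step 0 ⇒ step 1: DDCC ⇒ B·B·CAD·CAD
    C ↦ CAD
    D ↦ B
    A ↦ BA  (constrained at step 1)
    B ↦ CC  (constrained at step 1)

A->BA, B->CC, C->CAD, D->B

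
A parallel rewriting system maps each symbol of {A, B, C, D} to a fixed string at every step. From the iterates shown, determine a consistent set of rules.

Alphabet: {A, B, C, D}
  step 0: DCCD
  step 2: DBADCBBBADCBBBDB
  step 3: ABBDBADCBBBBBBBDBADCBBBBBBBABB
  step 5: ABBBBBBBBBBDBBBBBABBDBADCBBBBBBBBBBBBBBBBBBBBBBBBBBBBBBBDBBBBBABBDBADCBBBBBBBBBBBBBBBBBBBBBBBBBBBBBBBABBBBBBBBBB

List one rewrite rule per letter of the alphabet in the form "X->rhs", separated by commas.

  step 2 ⇒ step 3: DBADCBBBADCBBBDB ⇒ A·BB·DB·A·DCB·BB·BB·BB·DB·A·DCB·BB·BB·BB·A·BB
    A ↦ DB
    B ↦ BB
    C ↦ DCB
    D ↦ A

A->DB, B->BB, C->DCB, D->A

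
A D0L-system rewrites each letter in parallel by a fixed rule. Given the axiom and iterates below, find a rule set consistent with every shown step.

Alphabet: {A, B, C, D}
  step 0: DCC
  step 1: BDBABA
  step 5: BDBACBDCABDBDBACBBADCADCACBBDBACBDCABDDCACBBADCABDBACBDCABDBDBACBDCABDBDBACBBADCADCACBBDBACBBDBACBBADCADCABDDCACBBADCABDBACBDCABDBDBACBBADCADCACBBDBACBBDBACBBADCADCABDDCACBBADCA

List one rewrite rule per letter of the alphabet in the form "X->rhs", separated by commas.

A->CB, B->DCA, C->BA, D->BD

  step 0 ⇒ step 1: DCC ⇒ BD·BA·BA
    C ↦ BA
    D ↦ BD
    A ↦ CB  (constrained at step 1)
    B ↦ DCA  (constrained at step 1)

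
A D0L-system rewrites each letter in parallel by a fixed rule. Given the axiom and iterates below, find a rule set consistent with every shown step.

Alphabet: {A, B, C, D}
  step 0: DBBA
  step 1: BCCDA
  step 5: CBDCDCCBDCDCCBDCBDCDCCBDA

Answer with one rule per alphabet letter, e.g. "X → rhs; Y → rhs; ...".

  step 0 ⇒ step 1: DBBA ⇒ B·C·C·DA
    A ↦ DA
    B ↦ C
    D ↦ B
    C ↦ DC  (constrained at step 1)

A->DA, B->C, C->DC, D->B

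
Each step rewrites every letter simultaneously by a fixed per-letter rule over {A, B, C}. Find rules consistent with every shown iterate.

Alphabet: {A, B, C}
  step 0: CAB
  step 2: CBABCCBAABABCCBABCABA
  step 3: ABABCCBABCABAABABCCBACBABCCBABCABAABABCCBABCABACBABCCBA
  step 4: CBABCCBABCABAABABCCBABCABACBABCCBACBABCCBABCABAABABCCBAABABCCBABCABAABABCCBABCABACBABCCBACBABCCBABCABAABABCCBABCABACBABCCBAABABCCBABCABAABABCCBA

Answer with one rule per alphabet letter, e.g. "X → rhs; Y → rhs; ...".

A->CBA, B->BC, C->ABA

  step 3 ⇒ step 4: ABABCCBABCABAABABCCBACBABCCBABCABAABABCCBABCABACBABCCBA ⇒ CBA·BC·CBA·BC·ABA·ABA·BC·CBA·BC·ABA·CBA·BC·CBA·CBA·BC·CBA·BC·ABA·ABA·BC·CBA·ABA·BC·CBA·BC·ABA·ABA·BC·CBA·BC·ABA·CBA·BC·CBA·CBA·BC·CBA·BC·ABA·ABA·BC·CBA·BC·ABA·CBA·BC·CBA·ABA·BC·CBA·BC·ABA·ABA·BC·CBA
    A ↦ CBA
    B ↦ BC
    C ↦ ABA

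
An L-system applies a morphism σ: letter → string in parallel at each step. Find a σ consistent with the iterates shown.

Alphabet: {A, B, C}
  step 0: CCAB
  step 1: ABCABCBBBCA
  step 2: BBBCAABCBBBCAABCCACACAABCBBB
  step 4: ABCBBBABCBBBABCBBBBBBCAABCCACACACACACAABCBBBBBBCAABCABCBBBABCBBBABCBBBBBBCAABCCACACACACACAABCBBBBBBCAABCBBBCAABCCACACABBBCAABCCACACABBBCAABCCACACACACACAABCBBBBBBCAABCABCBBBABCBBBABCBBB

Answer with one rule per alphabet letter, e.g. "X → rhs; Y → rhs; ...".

A->BBB, B->CA, C->ABC

  step 1 ⇒ step 2: ABCABCBBBCA ⇒ BBB·CA·ABC·BBB·CA·ABC·CA·CA·CA·ABC·BBB
    A ↦ BBB
    B ↦ CA
    C ↦ ABC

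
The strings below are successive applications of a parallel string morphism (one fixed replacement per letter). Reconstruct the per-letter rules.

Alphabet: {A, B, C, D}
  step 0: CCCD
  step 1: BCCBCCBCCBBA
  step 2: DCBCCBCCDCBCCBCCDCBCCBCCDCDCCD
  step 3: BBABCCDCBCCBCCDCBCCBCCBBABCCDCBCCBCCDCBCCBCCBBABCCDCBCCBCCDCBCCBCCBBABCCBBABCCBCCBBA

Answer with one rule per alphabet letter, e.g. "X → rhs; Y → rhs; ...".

A->CD, B->DC, C->BCC, D->BBA

  step 2 ⇒ step 3: DCBCCBCCDCBCCBCCDCBCCBCCDCDCCD ⇒ BBA·BCC·DC·BCC·BCC·DC·BCC·BCC·BBA·BCC·DC·BCC·BCC·DC·BCC·BCC·BBA·BCC·DC·BCC·BCC·DC·BCC·BCC·BBA·BCC·BBA·BCC·BCC·BBA
    B ↦ DC
    C ↦ BCC
    D ↦ BBA
  step 1 ⇒ step 2: BCCBCCBCCBBA ⇒ DC·BCC·BCC·DC·BCC·BCC·DC·BCC·BCC·DC·DC·CD
    A ↦ CD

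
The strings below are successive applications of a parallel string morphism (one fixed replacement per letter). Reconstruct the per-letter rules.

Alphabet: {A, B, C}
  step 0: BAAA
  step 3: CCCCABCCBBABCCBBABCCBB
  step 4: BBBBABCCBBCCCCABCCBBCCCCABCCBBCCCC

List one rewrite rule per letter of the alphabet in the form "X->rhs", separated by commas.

A->AB, B->CC, C->B

  step 3 ⇒ step 4: CCCCABCCBBABCCBBABCCBB ⇒ B·B·B·B·AB·CC·B·B·CC·CC·AB·CC·B·B·CC·CC·AB·CC·B·B·CC·CC
    A ↦ AB
    B ↦ CC
    C ↦ B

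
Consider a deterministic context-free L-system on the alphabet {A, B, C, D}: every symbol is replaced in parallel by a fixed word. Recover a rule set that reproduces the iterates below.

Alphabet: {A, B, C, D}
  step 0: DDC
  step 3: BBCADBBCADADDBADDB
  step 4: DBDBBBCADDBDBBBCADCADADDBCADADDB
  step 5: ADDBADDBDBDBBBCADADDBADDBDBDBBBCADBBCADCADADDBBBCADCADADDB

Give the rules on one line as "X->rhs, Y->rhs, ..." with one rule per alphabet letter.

  step 4 ⇒ step 5: DBDBBBCADDBDBBBCADCADADDBCADADDB ⇒ AD·DB·AD·DB·DB·DB·BB·C·AD·AD·DB·AD·DB·DB·DB·BB·C·AD·BB·C·AD·C·AD·AD·DB·BB·C·AD·C·AD·AD·DB
    A ↦ C
    B ↦ DB
    C ↦ BB
    D ↦ AD

A->C, B->DB, C->BB, D->AD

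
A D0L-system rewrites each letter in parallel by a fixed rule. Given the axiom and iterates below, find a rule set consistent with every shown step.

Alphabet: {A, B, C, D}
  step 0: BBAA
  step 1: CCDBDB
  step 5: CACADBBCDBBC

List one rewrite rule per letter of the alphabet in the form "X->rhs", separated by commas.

A->DB, B->C, C->A, D->B

  step 0 ⇒ step 1: BBAA ⇒ C·C·DB·DB
    A ↦ DB
    B ↦ C
    C ↦ A  (constrained at step 1)
    D ↦ B  (constrained at step 1)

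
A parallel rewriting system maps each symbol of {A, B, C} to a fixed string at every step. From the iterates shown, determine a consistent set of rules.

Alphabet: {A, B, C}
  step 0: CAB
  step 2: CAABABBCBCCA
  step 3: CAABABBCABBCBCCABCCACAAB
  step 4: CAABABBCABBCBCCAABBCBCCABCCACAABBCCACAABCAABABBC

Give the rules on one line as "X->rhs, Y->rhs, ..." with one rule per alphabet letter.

A->AB, B->BC, C->CA

  step 3 ⇒ step 4: CAABABBCABBCBCCABCCACAAB ⇒ CA·AB·AB·BC·AB·BC·BC·CA·AB·BC·BC·CA·BC·CA·CA·AB·BC·CA·CA·AB·CA·AB·AB·BC
    A ↦ AB
    B ↦ BC
    C ↦ CA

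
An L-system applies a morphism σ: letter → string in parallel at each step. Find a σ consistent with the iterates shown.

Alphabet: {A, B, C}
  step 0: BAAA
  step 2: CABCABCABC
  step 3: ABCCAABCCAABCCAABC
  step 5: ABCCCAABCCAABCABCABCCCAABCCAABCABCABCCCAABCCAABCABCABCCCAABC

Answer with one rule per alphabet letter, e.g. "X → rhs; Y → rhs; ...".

A->C, B->A, C->ABC

  step 2 ⇒ step 3: CABCABCABC ⇒ ABC·C·A·ABC·C·A·ABC·C·A·ABC
    A ↦ C
    B ↦ A
    C ↦ ABC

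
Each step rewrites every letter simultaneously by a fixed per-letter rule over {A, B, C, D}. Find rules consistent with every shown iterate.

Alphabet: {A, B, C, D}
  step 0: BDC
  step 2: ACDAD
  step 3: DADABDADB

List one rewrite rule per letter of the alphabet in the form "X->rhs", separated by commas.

A->DAD, B->C, C->A, D->B

  step 2 ⇒ step 3: ACDAD ⇒ DAD·A·B·DAD·B
    A ↦ DAD
    C ↦ A
    D ↦ B
    B ↦ C  (constrained at step 0)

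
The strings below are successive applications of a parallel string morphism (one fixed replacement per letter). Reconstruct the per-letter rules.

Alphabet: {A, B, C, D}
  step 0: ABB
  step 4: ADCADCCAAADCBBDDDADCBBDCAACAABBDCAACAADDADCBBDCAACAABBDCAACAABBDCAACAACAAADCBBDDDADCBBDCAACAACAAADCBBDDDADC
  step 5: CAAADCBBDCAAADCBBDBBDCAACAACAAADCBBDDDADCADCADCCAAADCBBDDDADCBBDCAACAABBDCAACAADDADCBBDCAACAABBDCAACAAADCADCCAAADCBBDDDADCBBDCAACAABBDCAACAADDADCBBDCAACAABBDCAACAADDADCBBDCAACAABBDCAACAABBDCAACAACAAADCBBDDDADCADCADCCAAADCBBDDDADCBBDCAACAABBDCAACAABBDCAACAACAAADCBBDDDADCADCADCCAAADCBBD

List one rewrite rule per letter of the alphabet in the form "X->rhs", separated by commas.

  step 4 ⇒ step 5: ADCADCCAAADCBBDDDADCBBDCAACAABBDCAACAADDADCBBDCAACAABBDCAACAABBDCAACAACAAADCBBDDDADCBBDCAACAACAAADCBBDDDADC ⇒ CAA·ADC·BBD·CAA·ADC·BBD·BBD·CAA·CAA·CAA·ADC·BBD·D·D·ADC·ADC·ADC·CAA·ADC·BBD·D·D·ADC·BBD·CAA·CAA·BBD·CAA·CAA·D·D·ADC·BBD·CAA·CAA·BBD·CAA·CAA·ADC·ADC·CAA·ADC·BBD·D·D·ADC·BBD·CAA·CAA·BBD·CAA·CAA·D·D·ADC·BBD·CAA·CAA·BBD·CAA·CAA·D·D·ADC·BBD·CAA·CAA·BBD·CAA·CAA·BBD·CAA·CAA·CAA·ADC·BBD·D·D·ADC·ADC·ADC·CAA·ADC·BBD·D·D·ADC·BBD·CAA·CAA·BBD·CAA·CAA·BBD·CAA·CAA·CAA·ADC·BBD·D·D·ADC·ADC·ADC·CAA·ADC·BBD
    A ↦ CAA
    B ↦ D
    C ↦ BBD
    D ↦ ADC

A->CAA, B->D, C->BBD, D->ADC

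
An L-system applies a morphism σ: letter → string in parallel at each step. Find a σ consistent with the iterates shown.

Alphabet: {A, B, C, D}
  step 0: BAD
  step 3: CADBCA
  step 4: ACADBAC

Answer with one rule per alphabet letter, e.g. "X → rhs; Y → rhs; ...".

A->C, B->DB, C->A, D->A

  step 3 ⇒ step 4: CADBCA ⇒ A·C·A·DB·A·C
    A ↦ C
    B ↦ DB
    C ↦ A
    D ↦ A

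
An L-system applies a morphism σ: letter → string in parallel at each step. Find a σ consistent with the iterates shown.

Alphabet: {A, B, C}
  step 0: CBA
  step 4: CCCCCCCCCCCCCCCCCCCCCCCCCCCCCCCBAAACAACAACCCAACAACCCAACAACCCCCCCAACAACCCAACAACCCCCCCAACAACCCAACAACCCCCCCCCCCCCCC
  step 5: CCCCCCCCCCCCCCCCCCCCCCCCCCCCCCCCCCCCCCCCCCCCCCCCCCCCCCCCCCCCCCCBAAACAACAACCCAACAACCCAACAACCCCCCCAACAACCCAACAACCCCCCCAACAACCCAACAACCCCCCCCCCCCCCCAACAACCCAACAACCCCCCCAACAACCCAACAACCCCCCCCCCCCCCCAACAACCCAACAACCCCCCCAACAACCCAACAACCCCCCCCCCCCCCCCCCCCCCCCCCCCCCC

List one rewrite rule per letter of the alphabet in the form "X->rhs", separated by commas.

  step 4 ⇒ step 5: CCCCCCCCCCCCCCCCCCCCCCCCCCCCCCCBAAACAACAACCCAACAACCCAACAACCCCCCCAACAACCCAACAACCCCCCCAACAACCCAACAACCCCCCCCCCCCCCC ⇒ CC·CC·CC·CC·CC·CC·CC·CC·CC·CC·CC·CC·CC·CC·CC·CC·CC·CC·CC·CC·CC·CC·CC·CC·CC·CC·CC·CC·CC·CC·CC·CBA·AAC·AAC·AAC·CC·AAC·AAC·CC·AAC·AAC·CC·CC·CC·AAC·AAC·CC·AAC·AAC·CC·CC·CC·AAC·AAC·CC·AAC·AAC·CC·CC·CC·CC·CC·CC·CC·AAC·AAC·CC·AAC·AAC·CC·CC·CC·AAC·AAC·CC·AAC·AAC·CC·CC·CC·CC·CC·CC·CC·AAC·AAC·CC·AAC·AAC·CC·CC·CC·AAC·AAC·CC·AAC·AAC·CC·CC·CC·CC·CC·CC·CC·CC·CC·CC·CC·CC·CC·CC·CC
    A ↦ AAC
    B ↦ CBA
    C ↦ CC

A->AAC, B->CBA, C->CC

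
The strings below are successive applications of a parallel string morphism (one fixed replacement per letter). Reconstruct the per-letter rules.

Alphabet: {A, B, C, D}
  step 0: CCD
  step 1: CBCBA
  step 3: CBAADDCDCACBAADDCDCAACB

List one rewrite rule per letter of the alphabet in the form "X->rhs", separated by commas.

A->DC, B->AAD, C->CB, D->A

  step 0 ⇒ step 1: CCD ⇒ CB·CB·A
    C ↦ CB
    D ↦ A
    A ↦ DC  (constrained at step 1)
    B ↦ AAD  (constrained at step 1)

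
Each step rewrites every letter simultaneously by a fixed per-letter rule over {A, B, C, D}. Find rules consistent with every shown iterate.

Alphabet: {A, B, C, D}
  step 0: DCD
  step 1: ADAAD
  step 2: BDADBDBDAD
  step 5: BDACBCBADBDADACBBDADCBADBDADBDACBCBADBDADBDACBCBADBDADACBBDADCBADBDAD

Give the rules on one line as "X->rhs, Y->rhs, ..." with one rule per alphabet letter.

A->BD, B->CB, C->A, D->AD

  step 1 ⇒ step 2: ADAAD ⇒ BD·AD·BD·BD·AD
    A ↦ BD
    D ↦ AD
    B ↦ CB  (constrained at step 2)
  step 0 ⇒ step 1: DCD ⇒ AD·A·AD
    C ↦ A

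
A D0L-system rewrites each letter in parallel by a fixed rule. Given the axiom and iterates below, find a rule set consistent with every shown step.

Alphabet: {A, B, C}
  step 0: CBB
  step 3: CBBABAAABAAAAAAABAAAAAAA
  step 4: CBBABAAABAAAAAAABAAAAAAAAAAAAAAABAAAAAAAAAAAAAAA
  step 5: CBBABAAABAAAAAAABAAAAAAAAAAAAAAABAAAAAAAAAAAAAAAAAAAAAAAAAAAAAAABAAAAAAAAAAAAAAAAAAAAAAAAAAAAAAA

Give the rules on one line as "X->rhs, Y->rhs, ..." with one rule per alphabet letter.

  step 4 ⇒ step 5: CBBABAAABAAAAAAABAAAAAAAAAAAAAAABAAAAAAAAAAAAAAA ⇒ CB·BA·BA·AA·BA·AA·AA·AA·BA·AA·AA·AA·AA·AA·AA·AA·BA·AA·AA·AA·AA·AA·AA·AA·AA·AA·AA·AA·AA·AA·AA·AA·BA·AA·AA·AA·AA·AA·AA·AA·AA·AA·AA·AA·AA·AA·AA·AA
    A ↦ AA
    B ↦ BA
    C ↦ CB

A->AA, B->BA, C->CB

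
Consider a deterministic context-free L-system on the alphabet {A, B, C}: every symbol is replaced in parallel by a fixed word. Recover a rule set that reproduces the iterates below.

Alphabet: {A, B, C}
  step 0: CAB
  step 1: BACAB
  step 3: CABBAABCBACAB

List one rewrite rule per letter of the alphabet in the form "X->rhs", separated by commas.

  step 0 ⇒ step 1: CAB ⇒ BA·C·AB
    A ↦ C
    B ↦ AB
    C ↦ BA

A->C, B->AB, C->BA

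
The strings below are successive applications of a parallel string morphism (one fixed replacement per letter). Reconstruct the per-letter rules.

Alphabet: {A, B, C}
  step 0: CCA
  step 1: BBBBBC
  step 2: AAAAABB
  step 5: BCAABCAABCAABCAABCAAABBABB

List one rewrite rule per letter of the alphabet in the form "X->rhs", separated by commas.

  step 1 ⇒ step 2: BBBBBC ⇒ A·A·A·A·A·BB
    B ↦ A
    C ↦ BB
  step 0 ⇒ step 1: CCA ⇒ BB·BB·BC
    A ↦ BC

A->BC, B->A, C->BB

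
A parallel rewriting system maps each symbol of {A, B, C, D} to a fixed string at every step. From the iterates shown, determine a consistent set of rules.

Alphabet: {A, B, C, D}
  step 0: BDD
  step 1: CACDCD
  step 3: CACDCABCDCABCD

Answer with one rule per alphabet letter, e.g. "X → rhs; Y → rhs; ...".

A->D, B->CA, C->B, D->CD

  step 0 ⇒ step 1: BDD ⇒ CA·CD·CD
    B ↦ CA
    D ↦ CD
    A ↦ D  (constrained at step 1)
    C ↦ B  (constrained at step 1)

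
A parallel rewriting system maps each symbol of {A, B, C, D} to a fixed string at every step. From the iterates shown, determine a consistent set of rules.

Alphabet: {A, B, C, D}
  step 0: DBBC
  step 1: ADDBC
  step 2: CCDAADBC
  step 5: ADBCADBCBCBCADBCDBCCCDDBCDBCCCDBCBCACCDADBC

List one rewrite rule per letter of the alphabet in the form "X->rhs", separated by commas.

A->CCD, B->D, C->BC, D->A

  step 1 ⇒ step 2: ADDBC ⇒ CCD·A·A·D·BC
    A ↦ CCD
    B ↦ D
    C ↦ BC
    D ↦ A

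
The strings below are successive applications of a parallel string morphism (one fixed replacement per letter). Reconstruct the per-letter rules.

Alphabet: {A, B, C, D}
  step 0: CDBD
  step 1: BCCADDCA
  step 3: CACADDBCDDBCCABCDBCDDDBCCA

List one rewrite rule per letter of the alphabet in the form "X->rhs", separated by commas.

A->D, B->DD, C->BC, D->CA

  step 0 ⇒ step 1: CDBD ⇒ BC·CA·DD·CA
    B ↦ DD
    C ↦ BC
    D ↦ CA
    A ↦ D  (constrained at step 1)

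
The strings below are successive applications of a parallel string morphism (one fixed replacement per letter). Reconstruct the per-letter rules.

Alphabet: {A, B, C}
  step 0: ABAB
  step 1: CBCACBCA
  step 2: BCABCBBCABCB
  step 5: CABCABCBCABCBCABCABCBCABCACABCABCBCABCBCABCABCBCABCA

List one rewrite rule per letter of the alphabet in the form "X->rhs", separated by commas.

  step 1 ⇒ step 2: CBCACBCA ⇒ B·CA·B·CB·B·CA·B·CB
    A ↦ CB
    B ↦ CA
    C ↦ B

A->CB, B->CA, C->B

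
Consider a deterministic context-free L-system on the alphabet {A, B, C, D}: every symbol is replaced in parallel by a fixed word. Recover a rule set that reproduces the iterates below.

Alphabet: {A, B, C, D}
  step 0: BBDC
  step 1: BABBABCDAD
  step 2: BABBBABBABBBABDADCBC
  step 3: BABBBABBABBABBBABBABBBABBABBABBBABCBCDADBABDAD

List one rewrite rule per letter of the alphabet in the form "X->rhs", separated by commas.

A->B, B->BAB, C->DAD, D->C

  step 2 ⇒ step 3: BABBBABBABBBABDADCBC ⇒ BAB·B·BAB·BAB·BAB·B·BAB·BAB·B·BAB·BAB·BAB·B·BAB·C·B·C·DAD·BAB·DAD
    A ↦ B
    B ↦ BAB
    C ↦ DAD
    D ↦ C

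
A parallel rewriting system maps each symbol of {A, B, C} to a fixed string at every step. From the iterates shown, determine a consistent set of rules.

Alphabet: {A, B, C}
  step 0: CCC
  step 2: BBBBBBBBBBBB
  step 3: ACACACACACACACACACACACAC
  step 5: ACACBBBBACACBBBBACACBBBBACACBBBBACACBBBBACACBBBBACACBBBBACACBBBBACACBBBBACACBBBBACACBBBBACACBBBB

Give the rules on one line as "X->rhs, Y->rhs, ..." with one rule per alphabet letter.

A->BB, B->AC, C->AA

  step 2 ⇒ step 3: BBBBBBBBBBBB ⇒ AC·AC·AC·AC·AC·AC·AC·AC·AC·AC·AC·AC
    B ↦ AC
    A ↦ BB  (constrained at step 3)
    C ↦ AA  (constrained at step 0)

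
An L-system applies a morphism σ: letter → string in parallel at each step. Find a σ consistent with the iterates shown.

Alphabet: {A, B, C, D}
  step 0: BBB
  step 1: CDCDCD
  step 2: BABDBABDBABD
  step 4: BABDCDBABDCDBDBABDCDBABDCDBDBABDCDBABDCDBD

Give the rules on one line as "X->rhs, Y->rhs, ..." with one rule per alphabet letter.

  step 1 ⇒ step 2: CDCDCD ⇒ BA·BD·BA·BD·BA·BD
    C ↦ BA
    D ↦ BD
    A ↦ B  (constrained at step 2)
  step 0 ⇒ step 1: BBB ⇒ CD·CD·CD
    B ↦ CD

A->B, B->CD, C->BA, D->BD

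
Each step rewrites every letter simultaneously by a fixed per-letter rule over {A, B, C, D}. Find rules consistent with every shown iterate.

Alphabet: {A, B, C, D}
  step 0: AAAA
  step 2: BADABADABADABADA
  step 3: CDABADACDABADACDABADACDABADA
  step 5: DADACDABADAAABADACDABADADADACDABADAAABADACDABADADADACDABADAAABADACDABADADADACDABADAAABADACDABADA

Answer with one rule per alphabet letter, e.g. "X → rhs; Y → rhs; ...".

  step 2 ⇒ step 3: BADABADABADABADA ⇒ C·DA·BA·DA·C·DA·BA·DA·C·DA·BA·DA·C·DA·BA·DA
    A ↦ DA
    B ↦ C
    D ↦ BA
    C ↦ AA  (constrained at step 3)

A->DA, B->C, C->AA, D->BA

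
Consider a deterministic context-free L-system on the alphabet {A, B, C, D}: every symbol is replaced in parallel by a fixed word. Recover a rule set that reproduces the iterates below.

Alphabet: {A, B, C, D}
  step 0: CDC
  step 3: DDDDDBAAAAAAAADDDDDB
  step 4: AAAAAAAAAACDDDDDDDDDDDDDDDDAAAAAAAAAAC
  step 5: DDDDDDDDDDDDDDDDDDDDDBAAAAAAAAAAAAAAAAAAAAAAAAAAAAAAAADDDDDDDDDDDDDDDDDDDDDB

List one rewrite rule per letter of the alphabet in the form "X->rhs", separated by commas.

  step 4 ⇒ step 5: AAAAAAAAAACDDDDDDDDDDDDDDDDAAAAAAAAAAC ⇒ DD·DD·DD·DD·DD·DD·DD·DD·DD·DD·DB·AA·AA·AA·AA·AA·AA·AA·AA·AA·AA·AA·AA·AA·AA·AA·AA·DD·DD·DD·DD·DD·DD·DD·DD·DD·DD·DB
    A ↦ DD
    C ↦ DB
    D ↦ AA
  step 3 ⇒ step 4: DDDDDBAAAAAAAADDDDDB ⇒ AA·AA·AA·AA·AA·C·DD·DD·DD·DD·DD·DD·DD·DD·AA·AA·AA·AA·AA·C
    B ↦ C

A->DD, B->C, C->DB, D->AA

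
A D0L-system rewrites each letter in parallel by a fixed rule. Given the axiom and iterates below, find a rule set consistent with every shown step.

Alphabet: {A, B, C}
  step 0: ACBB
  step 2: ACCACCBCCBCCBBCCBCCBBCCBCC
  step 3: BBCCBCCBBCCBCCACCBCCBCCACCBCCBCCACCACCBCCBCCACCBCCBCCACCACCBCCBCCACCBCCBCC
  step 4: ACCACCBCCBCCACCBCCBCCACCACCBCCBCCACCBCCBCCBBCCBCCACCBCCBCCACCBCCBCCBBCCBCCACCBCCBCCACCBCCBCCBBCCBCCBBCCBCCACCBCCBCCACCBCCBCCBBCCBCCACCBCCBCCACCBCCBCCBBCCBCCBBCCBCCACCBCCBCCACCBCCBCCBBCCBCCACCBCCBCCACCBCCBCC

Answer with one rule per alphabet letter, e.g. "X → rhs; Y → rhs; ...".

A->B, B->ACC, C->BCC

  step 3 ⇒ step 4: BBCCBCCBBCCBCCACCBCCBCCACCBCCBCCACCACCBCCBCCACCBCCBCCACCACCBCCBCCACCBCCBCC ⇒ ACC·ACC·BCC·BCC·ACC·BCC·BCC·ACC·ACC·BCC·BCC·ACC·BCC·BCC·B·BCC·BCC·ACC·BCC·BCC·ACC·BCC·BCC·B·BCC·BCC·ACC·BCC·BCC·ACC·BCC·BCC·B·BCC·BCC·B·BCC·BCC·ACC·BCC·BCC·ACC·BCC·BCC·B·BCC·BCC·ACC·BCC·BCC·ACC·BCC·BCC·B·BCC·BCC·B·BCC·BCC·ACC·BCC·BCC·ACC·BCC·BCC·B·BCC·BCC·ACC·BCC·BCC·ACC·BCC·BCC
    A ↦ B
    B ↦ ACC
    C ↦ BCC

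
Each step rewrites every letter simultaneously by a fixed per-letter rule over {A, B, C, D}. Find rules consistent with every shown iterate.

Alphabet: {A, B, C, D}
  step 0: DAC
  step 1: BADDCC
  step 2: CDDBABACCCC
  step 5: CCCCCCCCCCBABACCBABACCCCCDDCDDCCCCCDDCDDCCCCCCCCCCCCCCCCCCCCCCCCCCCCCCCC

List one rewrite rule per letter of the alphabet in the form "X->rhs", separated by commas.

A->DD, B->C, C->CC, D->BA

  step 1 ⇒ step 2: BADDCC ⇒ C·DD·BA·BA·CC·CC
    A ↦ DD
    B ↦ C
    C ↦ CC
    D ↦ BA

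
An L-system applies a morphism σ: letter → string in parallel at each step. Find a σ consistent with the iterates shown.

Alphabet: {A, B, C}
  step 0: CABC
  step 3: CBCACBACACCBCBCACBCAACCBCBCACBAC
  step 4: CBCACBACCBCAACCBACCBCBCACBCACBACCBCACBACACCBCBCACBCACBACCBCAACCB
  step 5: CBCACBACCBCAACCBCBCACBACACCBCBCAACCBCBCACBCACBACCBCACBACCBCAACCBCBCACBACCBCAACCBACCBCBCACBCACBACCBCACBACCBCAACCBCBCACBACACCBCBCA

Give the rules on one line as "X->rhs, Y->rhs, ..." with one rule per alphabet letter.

A->AC, B->CA, C->CB

  step 4 ⇒ step 5: CBCACBACCBCAACCBACCBCBCACBCACBACCBCACBACACCBCBCACBCACBACCBCAACCB ⇒ CB·CA·CB·AC·CB·CA·AC·CB·CB·CA·CB·AC·AC·CB·CB·CA·AC·CB·CB·CA·CB·CA·CB·AC·CB·CA·CB·AC·CB·CA·AC·CB·CB·CA·CB·AC·CB·CA·AC·CB·AC·CB·CB·CA·CB·CA·CB·AC·CB·CA·CB·AC·CB·CA·AC·CB·CB·CA·CB·AC·AC·CB·CB·CA
    A ↦ AC
    B ↦ CA
    C ↦ CB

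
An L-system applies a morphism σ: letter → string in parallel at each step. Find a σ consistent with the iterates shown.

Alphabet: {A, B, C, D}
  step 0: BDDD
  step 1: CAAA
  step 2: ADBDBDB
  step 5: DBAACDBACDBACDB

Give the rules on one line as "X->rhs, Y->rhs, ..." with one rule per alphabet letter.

A->DB, B->C, C->A, D->A

  step 1 ⇒ step 2: CAAA ⇒ A·DB·DB·DB
    A ↦ DB
    C ↦ A
  step 0 ⇒ step 1: BDDD ⇒ C·A·A·A
    B ↦ C
  step 0 ⇒ step 1: BDDD ⇒ C·A·A·A
    D ↦ A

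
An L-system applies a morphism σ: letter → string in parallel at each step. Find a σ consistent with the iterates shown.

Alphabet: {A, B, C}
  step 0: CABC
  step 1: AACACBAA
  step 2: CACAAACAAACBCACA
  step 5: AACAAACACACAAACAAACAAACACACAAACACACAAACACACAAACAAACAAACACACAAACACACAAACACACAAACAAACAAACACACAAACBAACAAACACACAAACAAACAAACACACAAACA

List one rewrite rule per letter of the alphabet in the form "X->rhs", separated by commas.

  step 1 ⇒ step 2: AACACBAA ⇒ CA·CA·AA·CA·AA·CB·CA·CA
    A ↦ CA
    B ↦ CB
    C ↦ AA

A->CA, B->CB, C->AA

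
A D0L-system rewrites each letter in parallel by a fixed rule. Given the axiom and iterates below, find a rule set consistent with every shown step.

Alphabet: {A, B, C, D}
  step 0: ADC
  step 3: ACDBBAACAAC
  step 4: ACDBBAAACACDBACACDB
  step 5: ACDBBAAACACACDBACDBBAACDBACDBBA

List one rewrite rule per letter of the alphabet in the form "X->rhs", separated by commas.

  step 4 ⇒ step 5: ACDBBAAACACDBACACDB ⇒ AC·DB·B·A·A·AC·AC·AC·DB·AC·DB·B·A·AC·DB·AC·DB·B·A
    A ↦ AC
    B ↦ A
    C ↦ DB
    D ↦ B

A->AC, B->A, C->DB, D->B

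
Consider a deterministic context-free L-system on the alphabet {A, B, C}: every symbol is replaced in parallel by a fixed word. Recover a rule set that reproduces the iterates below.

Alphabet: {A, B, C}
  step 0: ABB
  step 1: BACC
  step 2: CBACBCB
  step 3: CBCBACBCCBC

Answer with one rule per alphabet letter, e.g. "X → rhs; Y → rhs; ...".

  step 2 ⇒ step 3: CBACBCB ⇒ CB·C·BA·CB·C·CB·C
    A ↦ BA
    B ↦ C
    C ↦ CB

A->BA, B->C, C->CB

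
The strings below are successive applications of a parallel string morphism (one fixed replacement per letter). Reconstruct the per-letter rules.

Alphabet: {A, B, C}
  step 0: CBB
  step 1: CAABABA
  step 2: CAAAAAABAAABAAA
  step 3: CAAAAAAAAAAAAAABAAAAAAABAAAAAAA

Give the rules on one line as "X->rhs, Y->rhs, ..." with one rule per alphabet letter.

A->AA, B->BA, C->CAA

  step 2 ⇒ step 3: CAAAAAABAAABAAA ⇒ CAA·AA·AA·AA·AA·AA·AA·BA·AA·AA·AA·BA·AA·AA·AA
    A ↦ AA
    B ↦ BA
    C ↦ CAA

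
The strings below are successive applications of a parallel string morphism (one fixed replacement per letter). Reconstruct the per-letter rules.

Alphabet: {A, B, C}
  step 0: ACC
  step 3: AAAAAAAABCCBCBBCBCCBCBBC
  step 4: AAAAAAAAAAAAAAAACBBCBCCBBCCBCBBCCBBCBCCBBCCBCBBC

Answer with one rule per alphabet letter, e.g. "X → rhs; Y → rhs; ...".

A->AA, B->CB, C->BC

  step 3 ⇒ step 4: AAAAAAAABCCBCBBCBCCBCBBC ⇒ AA·AA·AA·AA·AA·AA·AA·AA·CB·BC·BC·CB·BC·CB·CB·BC·CB·BC·BC·CB·BC·CB·CB·BC
    A ↦ AA
    B ↦ CB
    C ↦ BC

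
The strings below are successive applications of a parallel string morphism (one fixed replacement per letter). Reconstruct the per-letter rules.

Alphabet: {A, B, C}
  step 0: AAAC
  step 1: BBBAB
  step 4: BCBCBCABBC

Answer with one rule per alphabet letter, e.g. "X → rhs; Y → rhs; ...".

  step 0 ⇒ step 1: AAAC ⇒ B·B·B·AB
    A ↦ B
    C ↦ AB
    B ↦ C  (constrained at step 1)

A->B, B->C, C->AB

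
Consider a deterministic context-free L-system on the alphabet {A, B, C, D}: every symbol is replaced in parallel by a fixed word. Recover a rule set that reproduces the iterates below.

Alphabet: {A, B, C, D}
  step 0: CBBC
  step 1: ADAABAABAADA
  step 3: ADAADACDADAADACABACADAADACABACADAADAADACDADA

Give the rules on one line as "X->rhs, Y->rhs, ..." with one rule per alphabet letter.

  step 0 ⇒ step 1: CBBC ⇒ ADA·ABA·ABA·ADA
    B ↦ ABA
    C ↦ ADA
    A ↦ C  (constrained at step 1)
    D ↦ CD  (constrained at step 1)

A->C, B->ABA, C->ADA, D->CD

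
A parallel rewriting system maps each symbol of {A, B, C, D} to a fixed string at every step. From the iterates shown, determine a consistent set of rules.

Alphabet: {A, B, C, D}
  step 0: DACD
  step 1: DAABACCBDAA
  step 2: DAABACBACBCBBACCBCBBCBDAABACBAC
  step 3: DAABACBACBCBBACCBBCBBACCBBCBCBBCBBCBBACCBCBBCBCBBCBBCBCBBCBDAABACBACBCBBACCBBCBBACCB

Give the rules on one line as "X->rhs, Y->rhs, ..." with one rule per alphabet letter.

  step 2 ⇒ step 3: DAABACBACBCBBACCBCBBCBDAABACBAC ⇒ DAA·BAC·BAC·BCB·BAC·CB·BCB·BAC·CB·BCB·CB·BCB·BCB·BAC·CB·CB·BCB·CB·BCB·BCB·CB·BCB·DAA·BAC·BAC·BCB·BAC·CB·BCB·BAC·CB
    A ↦ BAC
    B ↦ BCB
    C ↦ CB
    D ↦ DAA

A->BAC, B->BCB, C->CB, D->DAA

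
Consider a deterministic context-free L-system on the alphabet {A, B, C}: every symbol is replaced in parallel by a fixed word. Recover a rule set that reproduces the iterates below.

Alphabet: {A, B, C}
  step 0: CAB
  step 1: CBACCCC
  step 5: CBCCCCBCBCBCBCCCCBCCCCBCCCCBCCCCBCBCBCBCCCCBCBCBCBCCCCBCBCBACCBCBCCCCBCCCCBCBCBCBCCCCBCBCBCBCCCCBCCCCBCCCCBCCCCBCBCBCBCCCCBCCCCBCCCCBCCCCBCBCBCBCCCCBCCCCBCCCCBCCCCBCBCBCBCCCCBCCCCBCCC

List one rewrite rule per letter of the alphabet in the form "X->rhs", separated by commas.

  step 0 ⇒ step 1: CAB ⇒ CB·AC·CCC
    A ↦ AC
    B ↦ CCC
    C ↦ CB

A->AC, B->CCC, C->CB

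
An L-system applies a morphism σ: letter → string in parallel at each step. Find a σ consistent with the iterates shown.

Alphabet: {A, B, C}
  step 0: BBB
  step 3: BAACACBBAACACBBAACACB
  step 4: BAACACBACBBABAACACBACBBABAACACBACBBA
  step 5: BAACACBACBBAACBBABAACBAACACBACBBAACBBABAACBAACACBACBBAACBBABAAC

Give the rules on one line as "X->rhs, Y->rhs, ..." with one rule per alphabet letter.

A->AC, B->BA, C->B

  step 4 ⇒ step 5: BAACACBACBBABAACACBACBBABAACACBACBBA ⇒ BA·AC·AC·B·AC·B·BA·AC·B·BA·BA·AC·BA·AC·AC·B·AC·B·BA·AC·B·BA·BA·AC·BA·AC·AC·B·AC·B·BA·AC·B·BA·BA·AC
    A ↦ AC
    B ↦ BA
    C ↦ B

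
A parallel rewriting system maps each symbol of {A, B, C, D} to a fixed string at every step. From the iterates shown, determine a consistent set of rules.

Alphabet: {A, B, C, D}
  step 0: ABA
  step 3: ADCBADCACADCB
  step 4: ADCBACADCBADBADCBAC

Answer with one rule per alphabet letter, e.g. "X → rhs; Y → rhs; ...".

A->AD, B->AC, C->B, D->C

  step 3 ⇒ step 4: ADCBADCACADCB ⇒ AD·C·B·AC·AD·C·B·AD·B·AD·C·B·AC
    A ↦ AD
    B ↦ AC
    C ↦ B
    D ↦ C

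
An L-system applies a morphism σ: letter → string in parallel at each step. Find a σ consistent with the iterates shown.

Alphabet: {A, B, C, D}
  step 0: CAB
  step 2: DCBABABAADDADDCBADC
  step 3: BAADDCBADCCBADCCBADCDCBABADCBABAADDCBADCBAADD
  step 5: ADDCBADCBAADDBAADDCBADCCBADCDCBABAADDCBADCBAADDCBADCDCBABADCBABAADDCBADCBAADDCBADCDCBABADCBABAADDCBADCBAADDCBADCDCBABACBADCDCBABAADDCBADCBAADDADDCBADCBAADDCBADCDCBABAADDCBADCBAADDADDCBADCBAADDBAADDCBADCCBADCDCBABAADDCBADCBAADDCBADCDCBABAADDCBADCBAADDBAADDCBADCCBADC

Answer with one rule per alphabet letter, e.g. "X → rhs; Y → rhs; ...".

A->DC, B->CBA, C->ADD, D->BA

  step 2 ⇒ step 3: DCBABABAADDADDCBADC ⇒ BA·ADD·CBA·DC·CBA·DC·CBA·DC·DC·BA·BA·DC·BA·BA·ADD·CBA·DC·BA·ADD
    A ↦ DC
    B ↦ CBA
    C ↦ ADD
    D ↦ BA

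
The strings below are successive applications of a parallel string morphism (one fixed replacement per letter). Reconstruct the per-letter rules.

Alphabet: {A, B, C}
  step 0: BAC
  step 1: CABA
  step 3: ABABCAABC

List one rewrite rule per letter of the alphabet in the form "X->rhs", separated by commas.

A->AB, B->C, C->A

  step 0 ⇒ step 1: BAC ⇒ C·AB·A
    A ↦ AB
    B ↦ C
    C ↦ A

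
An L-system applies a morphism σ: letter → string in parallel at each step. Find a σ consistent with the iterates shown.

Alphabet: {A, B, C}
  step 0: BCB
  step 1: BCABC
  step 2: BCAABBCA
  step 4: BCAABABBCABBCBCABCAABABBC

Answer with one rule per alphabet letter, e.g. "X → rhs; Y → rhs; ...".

A->AB, B->BC, C->A

  step 1 ⇒ step 2: BCABC ⇒ BC·A·AB·BC·A
    A ↦ AB
    B ↦ BC
    C ↦ A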